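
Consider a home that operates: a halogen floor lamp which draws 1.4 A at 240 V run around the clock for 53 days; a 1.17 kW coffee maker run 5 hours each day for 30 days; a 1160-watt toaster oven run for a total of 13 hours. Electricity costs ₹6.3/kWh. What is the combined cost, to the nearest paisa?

₹3893.22

halogen floor lamp: Power = 1.4 A × 240 V = 336 W = 0.336 kW
halogen floor lamp: Runtime = 24 h × 53 = 1272 h
halogen floor lamp: 0.336 kW × 1272 h = 427.392 kWh
coffee maker: Runtime = 5 h/day × 30 days = 150 h
coffee maker: 1.17 kW × 150 h = 175.5 kWh
toaster oven: 1.16 kW × 13 h = 15.08 kWh
Total energy = 617.972 kWh
Cost = 617.972 × ₹6.3 = ₹3893.22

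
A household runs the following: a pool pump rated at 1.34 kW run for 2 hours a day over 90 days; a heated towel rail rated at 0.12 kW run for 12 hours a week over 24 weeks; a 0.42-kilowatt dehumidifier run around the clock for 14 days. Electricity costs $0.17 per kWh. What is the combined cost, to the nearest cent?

pool pump: Runtime = 2 h/day × 90 days = 180 h
pool pump: 1.34 kW × 180 h = 241.2 kWh
heated towel rail: Runtime = 12 h/week × 24 weeks = 288 h
heated towel rail: 0.12 kW × 288 h = 34.56 kWh
dehumidifier: Runtime = 24 h × 14 = 336 h
dehumidifier: 0.42 kW × 336 h = 141.12 kWh
Total energy = 416.88 kWh
Cost = 416.88 × $0.17 = $70.87

$70.87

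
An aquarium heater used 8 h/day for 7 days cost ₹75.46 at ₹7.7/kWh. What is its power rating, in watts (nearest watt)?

Energy = ₹75.46 ÷ ₹7.7/kWh = 9.8 kWh
Runtime = 8 h/day × 7 days = 56 h
Power = 9.8 kWh ÷ 56 h = 0.175 kW = 175 W

175 W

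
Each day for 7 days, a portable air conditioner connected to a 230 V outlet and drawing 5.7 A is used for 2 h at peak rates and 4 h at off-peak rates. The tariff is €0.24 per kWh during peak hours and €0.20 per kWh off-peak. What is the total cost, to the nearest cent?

€11.75

Power = 5.7 A × 230 V = 1311 W = 1.311 kW
Peak energy = 1.311 kW × 2 h × 7 = 18.354 kWh
Off-peak energy = 1.311 kW × 4 h × 7 = 36.708 kWh
Cost = 18.354 × €0.24 + 36.708 × €0.20 = €4.40496 + €7.3416 = €11.75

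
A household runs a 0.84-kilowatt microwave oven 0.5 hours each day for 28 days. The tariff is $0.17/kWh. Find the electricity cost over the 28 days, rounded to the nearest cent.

$2.00

Runtime = 0.5 h/day × 28 days = 14 h
Energy = 0.84 kW × 14 h = 11.76 kWh
Cost = 11.76 kWh × $0.17/kWh = $2.00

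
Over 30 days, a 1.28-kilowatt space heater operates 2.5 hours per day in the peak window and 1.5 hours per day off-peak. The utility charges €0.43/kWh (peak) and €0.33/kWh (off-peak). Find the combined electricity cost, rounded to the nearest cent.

Peak energy = 1.28 kW × 2.5 h × 30 = 96 kWh
Off-peak energy = 1.28 kW × 1.5 h × 30 = 57.6 kWh
Cost = 96 × €0.43 + 57.6 × €0.33 = €41.28 + €19.008 = €60.29

€60.29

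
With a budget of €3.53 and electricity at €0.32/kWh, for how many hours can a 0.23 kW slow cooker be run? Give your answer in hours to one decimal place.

48.0 h

Energy available = €3.53 ÷ €0.32/kWh = 11.0313 kWh
Hours = 11.0313 kWh ÷ 0.23 kW = 48.0 h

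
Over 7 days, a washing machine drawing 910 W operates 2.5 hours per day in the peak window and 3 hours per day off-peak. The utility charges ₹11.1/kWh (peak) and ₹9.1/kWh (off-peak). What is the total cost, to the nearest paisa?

Peak energy = 0.91 kW × 2.5 h × 7 = 15.925 kWh
Off-peak energy = 0.91 kW × 3 h × 7 = 19.11 kWh
Cost = 15.925 × ₹11.1 + 19.11 × ₹9.1 = ₹176.7675 + ₹173.901 = ₹350.67

₹350.67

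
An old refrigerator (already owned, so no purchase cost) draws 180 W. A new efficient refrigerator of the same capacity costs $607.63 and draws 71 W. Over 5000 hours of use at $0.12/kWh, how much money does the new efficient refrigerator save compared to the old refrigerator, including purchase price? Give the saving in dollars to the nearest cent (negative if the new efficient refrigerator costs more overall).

old refrigerator: $0.00 + (180/1000) kW × 5000 h × $0.12 = $0.00 + $108 = $108
new efficient refrigerator: $607.63 + (71/1000) kW × 5000 h × $0.12 = $607.63 + $42.6 = $650.23
Saving = $108 − $650.23 = −$542.23

-$542.23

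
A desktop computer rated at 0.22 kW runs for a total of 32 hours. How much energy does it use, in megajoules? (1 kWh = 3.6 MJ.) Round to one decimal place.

Energy = 0.22 kW × 32 h = 7.04 kWh
= 7.04 × 3.6 MJ = 25.3 MJ

25.3 MJ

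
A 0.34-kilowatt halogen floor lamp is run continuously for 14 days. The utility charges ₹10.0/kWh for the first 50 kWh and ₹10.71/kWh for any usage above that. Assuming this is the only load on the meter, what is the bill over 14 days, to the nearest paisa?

Runtime = 24 h × 14 = 336 h
Energy = 0.34 kW × 336 h = 114.24 kWh
Tier 1 (0–50 kWh): 50 × ₹10.0 = ₹500
Above 50 kWh: 64.24 × ₹10.71 = ₹688.0104
Bill = ₹1188.01

₹1188.01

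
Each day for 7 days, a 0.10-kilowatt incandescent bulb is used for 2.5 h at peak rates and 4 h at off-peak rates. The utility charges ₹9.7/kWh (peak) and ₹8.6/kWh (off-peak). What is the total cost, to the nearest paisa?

₹41.06

Peak energy = 0.1 kW × 2.5 h × 7 = 1.75 kWh
Off-peak energy = 0.1 kW × 4 h × 7 = 2.8 kWh
Cost = 1.75 × ₹9.7 + 2.8 × ₹8.6 = ₹16.975 + ₹24.08 = ₹41.06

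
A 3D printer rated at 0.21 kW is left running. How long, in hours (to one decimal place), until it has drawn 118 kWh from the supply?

Hours = 118 kWh ÷ 0.21 kW = 561.9 h

561.9 h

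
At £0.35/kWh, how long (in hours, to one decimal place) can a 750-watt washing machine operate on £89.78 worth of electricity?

Energy available = £89.78 ÷ £0.35/kWh = 256.5143 kWh
Hours = 256.5143 kWh ÷ 0.75 kW = 342.0 h

342.0 h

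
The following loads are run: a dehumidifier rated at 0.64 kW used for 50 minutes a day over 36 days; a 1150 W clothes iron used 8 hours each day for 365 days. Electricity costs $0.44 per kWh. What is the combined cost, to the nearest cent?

dehumidifier: Runtime = 50 min × 36 = 1800 min = 30 h
dehumidifier: 0.64 kW × 30 h = 19.2 kWh
clothes iron: Runtime = 8 h/day × 365 days = 2920 h
clothes iron: 1.15 kW × 2920 h = 3358 kWh
Total energy = 3377.2 kWh
Cost = 3377.2 × $0.44 = $1485.97

$1485.97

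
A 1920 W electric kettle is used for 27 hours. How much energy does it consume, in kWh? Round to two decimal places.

51.84 kWh

Energy = 1.92 kW × 27 h = 51.84 kWh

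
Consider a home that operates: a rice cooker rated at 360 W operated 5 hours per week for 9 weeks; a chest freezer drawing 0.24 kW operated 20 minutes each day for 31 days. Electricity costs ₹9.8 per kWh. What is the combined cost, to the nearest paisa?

₹183.06

rice cooker: Runtime = 5 h/week × 9 weeks = 45 h
rice cooker: 0.36 kW × 45 h = 16.2 kWh
chest freezer: Runtime = 20 min × 31 = 620 min = 10.333333… h
chest freezer: 0.24 kW × 10.333333… h = 2.48 kWh
Total energy = 18.68 kWh
Cost = 18.68 × ₹9.8 = ₹183.06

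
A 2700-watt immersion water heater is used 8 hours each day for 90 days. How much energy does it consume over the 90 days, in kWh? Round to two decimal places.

Runtime = 8 h/day × 90 days = 720 h
Energy = 2.7 kW × 720 h = 1944 kWh

1944.00 kWh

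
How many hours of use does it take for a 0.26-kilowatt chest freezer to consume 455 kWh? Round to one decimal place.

1750.0 h

Hours = 455 kWh ÷ 0.26 kW = 1750.0 h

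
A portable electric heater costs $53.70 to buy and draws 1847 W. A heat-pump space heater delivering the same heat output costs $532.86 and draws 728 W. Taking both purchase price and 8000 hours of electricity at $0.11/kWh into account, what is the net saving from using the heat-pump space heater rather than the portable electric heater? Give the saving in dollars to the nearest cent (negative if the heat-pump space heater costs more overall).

portable electric heater: $53.70 + (1847/1000) kW × 8000 h × $0.11 = $53.70 + $1625.36 = $1679.06
heat-pump space heater: $532.86 + (728/1000) kW × 8000 h × $0.11 = $532.86 + $640.64 = $1173.5
Saving = $1679.06 − $1173.5 = $505.56

$505.56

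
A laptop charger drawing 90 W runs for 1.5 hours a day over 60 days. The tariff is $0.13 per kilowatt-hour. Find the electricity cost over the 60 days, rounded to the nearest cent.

$1.05

Runtime = 1.5 h/day × 60 days = 90 h
Energy = 0.09 kW × 90 h = 8.1 kWh
Cost = 8.1 kWh × $0.13/kWh = $1.05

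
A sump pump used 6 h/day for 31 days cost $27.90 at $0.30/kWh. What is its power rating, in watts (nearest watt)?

Energy = $27.90 ÷ $0.30/kWh = 93 kWh
Runtime = 6 h/day × 31 days = 186 h
Power = 93 kWh ÷ 186 h = 0.5 kW = 500 W

500 W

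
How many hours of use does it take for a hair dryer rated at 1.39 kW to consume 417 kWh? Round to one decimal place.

Hours = 417 kWh ÷ 1.39 kW = 300.0 h

300.0 h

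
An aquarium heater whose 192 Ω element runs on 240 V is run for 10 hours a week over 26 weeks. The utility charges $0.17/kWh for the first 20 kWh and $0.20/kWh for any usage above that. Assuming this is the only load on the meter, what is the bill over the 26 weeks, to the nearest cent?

Power = V²/R = 240²/192 = 300 W = 0.3 kW
Runtime = 10 h/week × 26 weeks = 260 h
Energy = 0.3 kW × 260 h = 78 kWh
Tier 1 (0–20 kWh): 20 × $0.17 = $3.4
Above 20 kWh: 58 × $0.20 = $11.6
Bill = $15.00

$15.00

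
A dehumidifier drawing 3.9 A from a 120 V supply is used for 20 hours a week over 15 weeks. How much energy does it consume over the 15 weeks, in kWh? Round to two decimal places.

140.40 kWh

Power = 3.9 A × 120 V = 468 W = 0.468 kW
Runtime = 20 h/week × 15 weeks = 300 h
Energy = 0.468 kW × 300 h = 140.4 kWh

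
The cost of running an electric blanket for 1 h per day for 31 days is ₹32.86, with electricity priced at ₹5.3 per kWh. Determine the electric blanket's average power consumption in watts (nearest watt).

Energy = ₹32.86 ÷ ₹5.3/kWh = 6.2 kWh
Runtime = 1 h/day × 31 days = 31 h
Power = 6.2 kWh ÷ 31 h = 0.2 kW = 200 W

200 W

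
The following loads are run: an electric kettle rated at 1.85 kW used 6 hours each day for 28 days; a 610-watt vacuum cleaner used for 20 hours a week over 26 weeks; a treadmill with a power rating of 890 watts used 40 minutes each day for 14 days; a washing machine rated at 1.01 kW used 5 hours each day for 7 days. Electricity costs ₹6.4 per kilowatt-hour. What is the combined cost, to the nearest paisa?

electric kettle: Runtime = 6 h/day × 28 days = 168 h
electric kettle: 1.85 kW × 168 h = 310.8 kWh
vacuum cleaner: Runtime = 20 h/week × 26 weeks = 520 h
vacuum cleaner: 0.61 kW × 520 h = 317.2 kWh
treadmill: Runtime = 40 min × 14 = 560 min = 9.333333… h
treadmill: 0.89 kW × 9.333333… h = 8.306666… kWh
washing machine: Runtime = 5 h/day × 7 days = 35 h
washing machine: 1.01 kW × 35 h = 35.35 kWh
Total energy = 671.656666… kWh
Cost = 671.656666… × ₹6.4 = ₹4298.60

₹4298.60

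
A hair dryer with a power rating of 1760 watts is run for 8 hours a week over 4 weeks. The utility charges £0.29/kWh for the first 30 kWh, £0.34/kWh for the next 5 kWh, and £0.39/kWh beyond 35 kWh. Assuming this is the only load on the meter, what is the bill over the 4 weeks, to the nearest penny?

£18.71

Runtime = 8 h/week × 4 weeks = 32 h
Energy = 1.76 kW × 32 h = 56.32 kWh
Tier 1 (0–30 kWh): 30 × £0.29 = £8.7
Tier 2 (30–35 kWh): 5 × £0.34 = £1.7
Above 35 kWh: 21.32 × £0.39 = £8.3148
Bill = £18.71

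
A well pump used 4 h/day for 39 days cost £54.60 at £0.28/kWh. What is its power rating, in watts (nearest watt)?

Energy = £54.60 ÷ £0.28/kWh = 195 kWh
Runtime = 4 h/day × 39 days = 156 h
Power = 195 kWh ÷ 156 h = 1.25 kW = 1250 W

1250 W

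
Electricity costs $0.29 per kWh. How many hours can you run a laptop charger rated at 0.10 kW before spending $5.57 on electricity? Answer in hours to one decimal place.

192.1 h

Energy available = $5.57 ÷ $0.29/kWh = 19.2069 kWh
Hours = 19.2069 kWh ÷ 0.1 kW = 192.1 h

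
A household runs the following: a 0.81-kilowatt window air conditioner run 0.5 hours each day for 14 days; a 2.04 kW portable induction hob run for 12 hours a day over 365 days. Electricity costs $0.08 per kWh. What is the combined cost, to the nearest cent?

$715.27

window air conditioner: Runtime = 0.5 h/day × 14 days = 7 h
window air conditioner: 0.81 kW × 7 h = 5.67 kWh
portable induction hob: Runtime = 12 h/day × 365 days = 4380 h
portable induction hob: 2.04 kW × 4380 h = 8935.2 kWh
Total energy = 8940.87 kWh
Cost = 8940.87 × $0.08 = $715.27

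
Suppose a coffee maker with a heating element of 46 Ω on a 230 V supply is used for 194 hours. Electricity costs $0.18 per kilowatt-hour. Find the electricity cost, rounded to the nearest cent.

$40.16

Power = V²/R = 230²/46 = 1150 W = 1.15 kW
Energy = 1.15 kW × 194 h = 223.1 kWh
Cost = 223.1 kWh × $0.18/kWh = $40.16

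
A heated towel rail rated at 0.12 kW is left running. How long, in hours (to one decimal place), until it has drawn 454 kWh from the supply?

Hours = 454 kWh ÷ 0.12 kW = 3783.3 h

3783.3 h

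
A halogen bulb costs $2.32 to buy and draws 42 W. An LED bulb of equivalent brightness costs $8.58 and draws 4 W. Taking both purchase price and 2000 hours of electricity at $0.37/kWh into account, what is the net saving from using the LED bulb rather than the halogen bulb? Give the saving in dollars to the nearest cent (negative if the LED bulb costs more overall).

halogen bulb: $2.32 + (42/1000) kW × 2000 h × $0.37 = $2.32 + $31.08 = $33.4
LED bulb: $8.58 + (4/1000) kW × 2000 h × $0.37 = $8.58 + $2.96 = $11.54
Saving = $33.4 − $11.54 = $21.86

$21.86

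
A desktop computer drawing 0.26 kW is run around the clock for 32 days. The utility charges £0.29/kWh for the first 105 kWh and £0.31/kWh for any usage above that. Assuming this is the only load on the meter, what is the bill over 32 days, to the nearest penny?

Runtime = 24 h × 32 = 768 h
Energy = 0.26 kW × 768 h = 199.68 kWh
Tier 1 (0–105 kWh): 105 × £0.29 = £30.45
Above 105 kWh: 94.68 × £0.31 = £29.3508
Bill = £59.80

£59.80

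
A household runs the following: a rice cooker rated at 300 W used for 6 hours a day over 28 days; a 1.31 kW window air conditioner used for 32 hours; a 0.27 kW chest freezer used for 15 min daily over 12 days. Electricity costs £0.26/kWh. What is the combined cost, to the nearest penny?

£24.21

rice cooker: Runtime = 6 h/day × 28 days = 168 h
rice cooker: 0.3 kW × 168 h = 50.4 kWh
window air conditioner: 1.31 kW × 32 h = 41.92 kWh
chest freezer: Runtime = 15 min × 12 = 180 min = 3 h
chest freezer: 0.27 kW × 3 h = 0.81 kWh
Total energy = 93.13 kWh
Cost = 93.13 × £0.26 = £24.21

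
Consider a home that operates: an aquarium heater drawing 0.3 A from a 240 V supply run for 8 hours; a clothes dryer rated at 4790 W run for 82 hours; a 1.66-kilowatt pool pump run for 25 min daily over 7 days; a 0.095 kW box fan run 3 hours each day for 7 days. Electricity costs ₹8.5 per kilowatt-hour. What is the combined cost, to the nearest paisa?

₹3401.64

aquarium heater: Power = 0.3 A × 240 V = 72 W = 0.072 kW
aquarium heater: 0.072 kW × 8 h = 0.576 kWh
clothes dryer: 4.79 kW × 82 h = 392.78 kWh
pool pump: Runtime = 25 min × 7 = 175 min = 2.916666… h
pool pump: 1.66 kW × 2.916666… h = 4.841666… kWh
box fan: Runtime = 3 h/day × 7 days = 21 h
box fan: 0.095 kW × 21 h = 1.995 kWh
Total energy = 400.192666… kWh
Cost = 400.192666… × ₹8.5 = ₹3401.64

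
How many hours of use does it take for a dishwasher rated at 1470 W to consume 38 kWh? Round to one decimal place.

Hours = 38 kWh ÷ 1.47 kW = 25.9 h

25.9 h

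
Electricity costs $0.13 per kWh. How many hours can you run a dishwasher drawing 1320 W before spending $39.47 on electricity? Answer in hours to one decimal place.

230.0 h

Energy available = $39.47 ÷ $0.13/kWh = 303.6154 kWh
Hours = 303.6154 kWh ÷ 1.32 kW = 230.0 h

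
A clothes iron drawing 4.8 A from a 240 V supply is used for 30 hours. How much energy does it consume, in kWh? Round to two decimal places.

34.56 kWh

Power = 4.8 A × 240 V = 1152 W = 1.152 kW
Energy = 1.152 kW × 30 h = 34.56 kWh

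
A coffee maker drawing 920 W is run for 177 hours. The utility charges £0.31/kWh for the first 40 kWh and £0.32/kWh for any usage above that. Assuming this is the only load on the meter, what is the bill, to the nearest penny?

£51.71

Energy = 0.92 kW × 177 h = 162.84 kWh
Tier 1 (0–40 kWh): 40 × £0.31 = £12.4
Above 40 kWh: 122.84 × £0.32 = £39.3088
Bill = £51.71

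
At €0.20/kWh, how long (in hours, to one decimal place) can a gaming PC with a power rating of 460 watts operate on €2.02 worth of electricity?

Energy available = €2.02 ÷ €0.20/kWh = 10.1 kWh
Hours = 10.1 kWh ÷ 0.46 kW = 22.0 h

22.0 h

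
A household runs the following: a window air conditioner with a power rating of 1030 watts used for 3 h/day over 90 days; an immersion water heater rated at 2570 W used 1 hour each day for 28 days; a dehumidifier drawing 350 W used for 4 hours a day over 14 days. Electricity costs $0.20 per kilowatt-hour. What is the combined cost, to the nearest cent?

$73.93

window air conditioner: Runtime = 3 h/day × 90 days = 270 h
window air conditioner: 1.03 kW × 270 h = 278.1 kWh
immersion water heater: Runtime = 1 h/day × 28 days = 28 h
immersion water heater: 2.57 kW × 28 h = 71.96 kWh
dehumidifier: Runtime = 4 h/day × 14 days = 56 h
dehumidifier: 0.35 kW × 56 h = 19.6 kWh
Total energy = 369.66 kWh
Cost = 369.66 × $0.20 = $73.93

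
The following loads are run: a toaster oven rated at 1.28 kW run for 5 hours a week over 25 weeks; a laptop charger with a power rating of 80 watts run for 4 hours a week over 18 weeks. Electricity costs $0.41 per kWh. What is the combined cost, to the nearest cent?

toaster oven: Runtime = 5 h/week × 25 weeks = 125 h
toaster oven: 1.28 kW × 125 h = 160 kWh
laptop charger: Runtime = 4 h/week × 18 weeks = 72 h
laptop charger: 0.08 kW × 72 h = 5.76 kWh
Total energy = 165.76 kWh
Cost = 165.76 × $0.41 = $67.96

$67.96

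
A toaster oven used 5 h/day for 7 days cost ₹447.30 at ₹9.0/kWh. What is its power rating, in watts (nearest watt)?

1420 W

Energy = ₹447.30 ÷ ₹9.0/kWh = 49.7 kWh
Runtime = 5 h/day × 7 days = 35 h
Power = 49.7 kWh ÷ 35 h = 1.42 kW = 1420 W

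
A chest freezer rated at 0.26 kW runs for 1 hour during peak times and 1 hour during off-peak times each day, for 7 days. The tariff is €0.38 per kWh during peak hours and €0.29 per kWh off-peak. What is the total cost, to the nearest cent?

Peak energy = 0.26 kW × 1 h × 7 = 1.82 kWh
Off-peak energy = 0.26 kW × 1 h × 7 = 1.82 kWh
Cost = 1.82 × €0.38 + 1.82 × €0.29 = €0.6916 + €0.5278 = €1.22

€1.22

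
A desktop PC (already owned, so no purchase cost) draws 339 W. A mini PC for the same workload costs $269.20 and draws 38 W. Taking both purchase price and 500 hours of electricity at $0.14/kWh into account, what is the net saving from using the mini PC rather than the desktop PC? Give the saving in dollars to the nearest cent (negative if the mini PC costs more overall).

-$248.13

desktop PC: $0.00 + (339/1000) kW × 500 h × $0.14 = $0.00 + $23.73 = $23.73
mini PC: $269.20 + (38/1000) kW × 500 h × $0.14 = $269.20 + $2.66 = $271.86
Saving = $23.73 − $271.86 = −$248.13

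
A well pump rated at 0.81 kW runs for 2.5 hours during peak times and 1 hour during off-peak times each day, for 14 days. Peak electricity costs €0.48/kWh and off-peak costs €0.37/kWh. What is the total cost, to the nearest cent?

Peak energy = 0.81 kW × 2.5 h × 14 = 28.35 kWh
Off-peak energy = 0.81 kW × 1 h × 14 = 11.34 kWh
Cost = 28.35 × €0.48 + 11.34 × €0.37 = €13.608 + €4.1958 = €17.80

€17.80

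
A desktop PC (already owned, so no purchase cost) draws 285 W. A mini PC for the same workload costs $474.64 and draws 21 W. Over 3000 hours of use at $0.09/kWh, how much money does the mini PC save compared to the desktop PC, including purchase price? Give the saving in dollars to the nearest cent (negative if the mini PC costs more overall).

-$403.36

desktop PC: $0.00 + (285/1000) kW × 3000 h × $0.09 = $0.00 + $76.95 = $76.95
mini PC: $474.64 + (21/1000) kW × 3000 h × $0.09 = $474.64 + $5.67 = $480.31
Saving = $76.95 − $480.31 = −$403.36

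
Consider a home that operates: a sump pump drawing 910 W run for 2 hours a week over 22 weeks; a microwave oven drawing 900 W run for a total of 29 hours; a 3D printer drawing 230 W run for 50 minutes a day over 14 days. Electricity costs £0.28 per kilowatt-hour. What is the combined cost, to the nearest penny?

£19.27

sump pump: Runtime = 2 h/week × 22 weeks = 44 h
sump pump: 0.91 kW × 44 h = 40.04 kWh
microwave oven: 0.9 kW × 29 h = 26.1 kWh
3D printer: Runtime = 50 min × 14 = 700 min = 11.666666… h
3D printer: 0.23 kW × 11.666666… h = 2.683333… kWh
Total energy = 68.823333… kWh
Cost = 68.823333… × £0.28 = £19.27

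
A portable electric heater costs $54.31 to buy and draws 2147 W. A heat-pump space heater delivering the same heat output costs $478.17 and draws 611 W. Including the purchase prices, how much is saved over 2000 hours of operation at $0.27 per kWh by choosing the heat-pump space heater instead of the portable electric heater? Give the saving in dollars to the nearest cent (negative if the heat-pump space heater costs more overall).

portable electric heater: $54.31 + (2147/1000) kW × 2000 h × $0.27 = $54.31 + $1159.38 = $1213.69
heat-pump space heater: $478.17 + (611/1000) kW × 2000 h × $0.27 = $478.17 + $329.94 = $808.11
Saving = $1213.69 − $808.11 = $405.58

$405.58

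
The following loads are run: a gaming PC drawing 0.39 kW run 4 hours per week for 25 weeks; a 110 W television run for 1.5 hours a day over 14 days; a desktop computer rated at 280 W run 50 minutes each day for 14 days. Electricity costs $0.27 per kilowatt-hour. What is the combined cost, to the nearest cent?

gaming PC: Runtime = 4 h/week × 25 weeks = 100 h
gaming PC: 0.39 kW × 100 h = 39 kWh
television: Runtime = 1.5 h/day × 14 days = 21 h
television: 0.11 kW × 21 h = 2.31 kWh
desktop computer: Runtime = 50 min × 14 = 700 min = 11.666666… h
desktop computer: 0.28 kW × 11.666666… h = 3.266666… kWh
Total energy = 44.576666… kWh
Cost = 44.576666… × $0.27 = $12.04

$12.04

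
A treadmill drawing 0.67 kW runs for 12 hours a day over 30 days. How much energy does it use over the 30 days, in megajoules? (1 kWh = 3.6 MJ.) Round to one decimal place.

Runtime = 12 h/day × 30 days = 360 h
Energy = 0.67 kW × 360 h = 241.2 kWh
= 241.2 × 3.6 MJ = 868.3 MJ

868.3 MJ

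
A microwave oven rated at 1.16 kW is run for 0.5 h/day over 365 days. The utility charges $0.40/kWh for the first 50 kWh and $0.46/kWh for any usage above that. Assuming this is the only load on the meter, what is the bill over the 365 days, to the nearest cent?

Runtime = 0.5 h/day × 365 days = 182.5 h
Energy = 1.16 kW × 182.5 h = 211.7 kWh
Tier 1 (0–50 kWh): 50 × $0.40 = $20
Above 50 kWh: 161.7 × $0.46 = $74.382
Bill = $94.38

$94.38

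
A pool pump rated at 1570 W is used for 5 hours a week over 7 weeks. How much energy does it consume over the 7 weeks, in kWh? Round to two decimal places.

54.95 kWh

Runtime = 5 h/week × 7 weeks = 35 h
Energy = 1.57 kW × 35 h = 54.95 kWh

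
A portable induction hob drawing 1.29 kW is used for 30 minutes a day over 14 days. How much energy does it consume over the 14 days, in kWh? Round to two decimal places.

9.03 kWh

Runtime = 30 min × 14 = 420 min = 7 h
Energy = 1.29 kW × 7 h = 9.03 kWh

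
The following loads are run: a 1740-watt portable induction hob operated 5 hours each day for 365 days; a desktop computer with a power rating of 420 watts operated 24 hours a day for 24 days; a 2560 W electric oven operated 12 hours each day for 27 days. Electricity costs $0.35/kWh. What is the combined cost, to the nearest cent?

$1486.40

portable induction hob: Runtime = 5 h/day × 365 days = 1825 h
portable induction hob: 1.74 kW × 1825 h = 3175.5 kWh
desktop computer: Runtime = 24 h × 24 = 576 h
desktop computer: 0.42 kW × 576 h = 241.92 kWh
electric oven: Runtime = 12 h/day × 27 days = 324 h
electric oven: 2.56 kW × 324 h = 829.44 kWh
Total energy = 4246.86 kWh
Cost = 4246.86 × $0.35 = $1486.40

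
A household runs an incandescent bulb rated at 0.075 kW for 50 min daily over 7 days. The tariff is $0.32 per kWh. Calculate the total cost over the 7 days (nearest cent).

$0.14

Runtime = 50 min × 7 = 350 min = 5.833333… h
Energy = 0.075 kW × 5.833333… h = 0.4375 kWh
Cost = 0.4375 kWh × $0.32/kWh = $0.14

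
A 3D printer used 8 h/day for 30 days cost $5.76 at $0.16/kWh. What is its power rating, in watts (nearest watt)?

150 W

Energy = $5.76 ÷ $0.16/kWh = 36 kWh
Runtime = 8 h/day × 30 days = 240 h
Power = 36 kWh ÷ 240 h = 0.15 kW = 150 W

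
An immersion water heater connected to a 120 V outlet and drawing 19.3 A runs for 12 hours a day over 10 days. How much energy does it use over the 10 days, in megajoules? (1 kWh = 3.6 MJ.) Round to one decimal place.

1000.5 MJ

Power = 19.3 A × 120 V = 2316 W = 2.316 kW
Runtime = 12 h/day × 10 days = 120 h
Energy = 2.316 kW × 120 h = 277.92 kWh
= 277.92 × 3.6 MJ = 1000.5 MJ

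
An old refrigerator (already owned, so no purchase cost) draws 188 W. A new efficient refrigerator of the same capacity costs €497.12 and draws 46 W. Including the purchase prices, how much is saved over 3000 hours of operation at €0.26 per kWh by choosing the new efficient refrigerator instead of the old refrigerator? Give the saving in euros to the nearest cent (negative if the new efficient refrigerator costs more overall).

old refrigerator: €0.00 + (188/1000) kW × 3000 h × €0.26 = €0.00 + €146.64 = €146.64
new efficient refrigerator: €497.12 + (46/1000) kW × 3000 h × €0.26 = €497.12 + €35.88 = €533
Saving = €146.64 − €533 = −€386.36

-€386.36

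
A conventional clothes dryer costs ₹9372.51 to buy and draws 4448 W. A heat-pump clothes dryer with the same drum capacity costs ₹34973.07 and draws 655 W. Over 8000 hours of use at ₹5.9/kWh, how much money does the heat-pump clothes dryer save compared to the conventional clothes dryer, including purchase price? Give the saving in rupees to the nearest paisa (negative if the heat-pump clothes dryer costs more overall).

₹153429.04

conventional clothes dryer: ₹9372.51 + (4448/1000) kW × 8000 h × ₹5.9 = ₹9372.51 + ₹209945.6 = ₹219318.11
heat-pump clothes dryer: ₹34973.07 + (655/1000) kW × 8000 h × ₹5.9 = ₹34973.07 + ₹30916 = ₹65889.07
Saving = ₹219318.11 − ₹65889.07 = ₹153429.04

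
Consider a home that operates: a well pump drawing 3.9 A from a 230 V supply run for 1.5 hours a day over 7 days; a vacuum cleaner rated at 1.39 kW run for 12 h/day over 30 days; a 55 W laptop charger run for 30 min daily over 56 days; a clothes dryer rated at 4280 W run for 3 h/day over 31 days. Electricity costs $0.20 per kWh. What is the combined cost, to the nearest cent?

well pump: Power = 3.9 A × 230 V = 897 W = 0.897 kW
well pump: Runtime = 1.5 h/day × 7 days = 10.5 h
well pump: 0.897 kW × 10.5 h = 9.4185 kWh
vacuum cleaner: Runtime = 12 h/day × 30 days = 360 h
vacuum cleaner: 1.39 kW × 360 h = 500.4 kWh
laptop charger: Runtime = 30 min × 56 = 1680 min = 28 h
laptop charger: 0.055 kW × 28 h = 1.54 kWh
clothes dryer: Runtime = 3 h/day × 31 days = 93 h
clothes dryer: 4.28 kW × 93 h = 398.04 kWh
Total energy = 909.3985 kWh
Cost = 909.3985 × $0.20 = $181.88

$181.88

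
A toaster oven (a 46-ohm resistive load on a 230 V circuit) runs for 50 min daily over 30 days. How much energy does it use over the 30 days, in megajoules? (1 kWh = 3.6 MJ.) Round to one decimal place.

Power = V²/R = 230²/46 = 1150 W = 1.15 kW
Runtime = 50 min × 30 = 1500 min = 25 h
Energy = 1.15 kW × 25 h = 28.75 kWh
= 28.75 × 3.6 MJ = 103.5 MJ

103.5 MJ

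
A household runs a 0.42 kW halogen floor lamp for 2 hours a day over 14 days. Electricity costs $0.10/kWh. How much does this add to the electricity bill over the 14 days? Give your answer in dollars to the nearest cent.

$1.18

Runtime = 2 h/day × 14 days = 28 h
Energy = 0.42 kW × 28 h = 11.76 kWh
Cost = 11.76 kWh × $0.10/kWh = $1.18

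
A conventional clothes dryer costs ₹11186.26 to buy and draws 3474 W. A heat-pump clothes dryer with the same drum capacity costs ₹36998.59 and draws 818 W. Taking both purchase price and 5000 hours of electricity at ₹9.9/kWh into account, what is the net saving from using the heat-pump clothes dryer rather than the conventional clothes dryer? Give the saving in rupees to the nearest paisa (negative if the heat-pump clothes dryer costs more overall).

conventional clothes dryer: ₹11186.26 + (3474/1000) kW × 5000 h × ₹9.9 = ₹11186.26 + ₹171963 = ₹183149.26
heat-pump clothes dryer: ₹36998.59 + (818/1000) kW × 5000 h × ₹9.9 = ₹36998.59 + ₹40491 = ₹77489.59
Saving = ₹183149.26 − ₹77489.59 = ₹105659.67

₹105659.67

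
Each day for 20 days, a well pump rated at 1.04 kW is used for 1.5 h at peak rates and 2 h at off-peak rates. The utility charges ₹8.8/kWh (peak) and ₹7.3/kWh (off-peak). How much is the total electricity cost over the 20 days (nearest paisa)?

Peak energy = 1.04 kW × 1.5 h × 20 = 31.2 kWh
Off-peak energy = 1.04 kW × 2 h × 20 = 41.6 kWh
Cost = 31.2 × ₹8.8 + 41.6 × ₹7.3 = ₹274.56 + ₹303.68 = ₹578.24

₹578.24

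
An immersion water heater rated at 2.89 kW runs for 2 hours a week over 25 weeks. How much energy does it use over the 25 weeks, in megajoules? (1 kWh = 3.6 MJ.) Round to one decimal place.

Runtime = 2 h/week × 25 weeks = 50 h
Energy = 2.89 kW × 50 h = 144.5 kWh
= 144.5 × 3.6 MJ = 520.2 MJ

520.2 MJ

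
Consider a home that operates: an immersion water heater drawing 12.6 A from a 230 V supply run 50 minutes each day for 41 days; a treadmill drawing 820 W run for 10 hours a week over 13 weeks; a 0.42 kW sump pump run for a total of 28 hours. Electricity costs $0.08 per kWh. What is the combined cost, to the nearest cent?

immersion water heater: Power = 12.6 A × 230 V = 2898 W = 2.898 kW
immersion water heater: Runtime = 50 min × 41 = 2050 min = 34.166666… h
immersion water heater: 2.898 kW × 34.166666… h = 99.015 kWh
treadmill: Runtime = 10 h/week × 13 weeks = 130 h
treadmill: 0.82 kW × 130 h = 106.6 kWh
sump pump: 0.42 kW × 28 h = 11.76 kWh
Total energy = 217.375 kWh
Cost = 217.375 × $0.08 = $17.39

$17.39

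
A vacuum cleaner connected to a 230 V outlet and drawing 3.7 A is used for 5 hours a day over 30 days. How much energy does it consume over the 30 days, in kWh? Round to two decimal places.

Power = 3.7 A × 230 V = 851 W = 0.851 kW
Runtime = 5 h/day × 30 days = 150 h
Energy = 0.851 kW × 150 h = 127.65 kWh

127.65 kWh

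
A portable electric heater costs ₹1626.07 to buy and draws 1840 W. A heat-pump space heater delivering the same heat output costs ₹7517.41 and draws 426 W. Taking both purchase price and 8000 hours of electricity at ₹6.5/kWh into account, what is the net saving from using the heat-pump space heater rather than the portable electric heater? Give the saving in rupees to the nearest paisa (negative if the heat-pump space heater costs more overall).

₹67636.66

portable electric heater: ₹1626.07 + (1840/1000) kW × 8000 h × ₹6.5 = ₹1626.07 + ₹95680 = ₹97306.07
heat-pump space heater: ₹7517.41 + (426/1000) kW × 8000 h × ₹6.5 = ₹7517.41 + ₹22152 = ₹29669.41
Saving = ₹97306.07 − ₹29669.41 = ₹67636.66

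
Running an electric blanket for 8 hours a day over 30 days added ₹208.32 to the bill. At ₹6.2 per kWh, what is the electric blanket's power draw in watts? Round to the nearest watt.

Energy = ₹208.32 ÷ ₹6.2/kWh = 33.6 kWh
Runtime = 8 h/day × 30 days = 240 h
Power = 33.6 kWh ÷ 240 h = 0.14 kW = 140 W

140 W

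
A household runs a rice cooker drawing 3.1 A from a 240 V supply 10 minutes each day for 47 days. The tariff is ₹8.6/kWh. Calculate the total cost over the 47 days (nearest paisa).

₹50.12

Power = 3.1 A × 240 V = 744 W = 0.744 kW
Runtime = 10 min × 47 = 470 min = 7.833333… h
Energy = 0.744 kW × 7.833333… h = 5.828 kWh
Cost = 5.828 kWh × ₹8.6/kWh = ₹50.12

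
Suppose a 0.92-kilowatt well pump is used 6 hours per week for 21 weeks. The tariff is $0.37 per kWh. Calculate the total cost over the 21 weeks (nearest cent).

$42.89

Runtime = 6 h/week × 21 weeks = 126 h
Energy = 0.92 kW × 126 h = 115.92 kWh
Cost = 115.92 kWh × $0.37/kWh = $42.89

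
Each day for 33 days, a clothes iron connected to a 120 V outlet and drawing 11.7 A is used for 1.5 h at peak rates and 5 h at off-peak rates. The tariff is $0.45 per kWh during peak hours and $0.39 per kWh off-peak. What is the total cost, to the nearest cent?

Power = 11.7 A × 120 V = 1404 W = 1.404 kW
Peak energy = 1.404 kW × 1.5 h × 33 = 69.498 kWh
Off-peak energy = 1.404 kW × 5 h × 33 = 231.66 kWh
Cost = 69.498 × $0.45 + 231.66 × $0.39 = $31.2741 + $90.3474 = $121.62

$121.62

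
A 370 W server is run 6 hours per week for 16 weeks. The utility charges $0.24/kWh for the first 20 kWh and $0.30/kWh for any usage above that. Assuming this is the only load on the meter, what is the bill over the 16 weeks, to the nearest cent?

Runtime = 6 h/week × 16 weeks = 96 h
Energy = 0.37 kW × 96 h = 35.52 kWh
Tier 1 (0–20 kWh): 20 × $0.24 = $4.8
Above 20 kWh: 15.52 × $0.30 = $4.656
Bill = $9.46

$9.46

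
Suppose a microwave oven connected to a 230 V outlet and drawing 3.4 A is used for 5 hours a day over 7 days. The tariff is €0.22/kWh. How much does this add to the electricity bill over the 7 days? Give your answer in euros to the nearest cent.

€6.02

Power = 3.4 A × 230 V = 782 W = 0.782 kW
Runtime = 5 h/day × 7 days = 35 h
Energy = 0.782 kW × 35 h = 27.37 kWh
Cost = 27.37 kWh × €0.22/kWh = €6.02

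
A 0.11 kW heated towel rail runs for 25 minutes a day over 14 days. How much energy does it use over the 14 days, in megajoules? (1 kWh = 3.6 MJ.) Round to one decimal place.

Runtime = 25 min × 14 = 350 min = 5.833333… h
Energy = 0.11 kW × 5.833333… h = 0.641666… kWh
= 0.641666… × 3.6 MJ = 2.3 MJ

2.3 MJ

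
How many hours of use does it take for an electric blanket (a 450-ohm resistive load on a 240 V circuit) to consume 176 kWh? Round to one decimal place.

1375.0 h

Power = V²/R = 240²/450 = 128 W = 0.128 kW
Hours = 176 kWh ÷ 0.128 kW = 1375.0 h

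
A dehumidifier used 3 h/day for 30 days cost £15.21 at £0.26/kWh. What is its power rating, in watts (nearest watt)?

Energy = £15.21 ÷ £0.26/kWh = 58.5 kWh
Runtime = 3 h/day × 30 days = 90 h
Power = 58.5 kWh ÷ 90 h = 0.65 kW = 650 W

650 W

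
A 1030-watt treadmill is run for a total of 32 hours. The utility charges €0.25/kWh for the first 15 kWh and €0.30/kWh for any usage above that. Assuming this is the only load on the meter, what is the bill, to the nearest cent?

€9.14

Energy = 1.03 kW × 32 h = 32.96 kWh
Tier 1 (0–15 kWh): 15 × €0.25 = €3.75
Above 15 kWh: 17.96 × €0.30 = €5.388
Bill = €9.14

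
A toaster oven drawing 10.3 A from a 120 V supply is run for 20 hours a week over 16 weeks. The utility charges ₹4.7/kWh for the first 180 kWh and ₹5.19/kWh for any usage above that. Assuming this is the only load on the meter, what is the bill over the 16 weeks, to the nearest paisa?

Power = 10.3 A × 120 V = 1236 W = 1.236 kW
Runtime = 20 h/week × 16 weeks = 320 h
Energy = 1.236 kW × 320 h = 395.52 kWh
Tier 1 (0–180 kWh): 180 × ₹4.7 = ₹846
Above 180 kWh: 215.52 × ₹5.19 = ₹1118.5488
Bill = ₹1964.55

₹1964.55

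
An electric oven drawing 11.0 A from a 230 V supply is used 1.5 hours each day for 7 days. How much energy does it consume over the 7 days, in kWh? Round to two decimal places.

26.57 kWh

Power = 11.0 A × 230 V = 2530 W = 2.53 kW
Runtime = 1.5 h/day × 7 days = 10.5 h
Energy = 2.53 kW × 10.5 h = 26.565 kWh ≈ 26.57 kWh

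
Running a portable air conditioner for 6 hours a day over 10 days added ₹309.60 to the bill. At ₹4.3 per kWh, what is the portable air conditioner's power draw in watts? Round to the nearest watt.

1200 W

Energy = ₹309.60 ÷ ₹4.3/kWh = 72 kWh
Runtime = 6 h/day × 10 days = 60 h
Power = 72 kWh ÷ 60 h = 1.2 kW = 1200 W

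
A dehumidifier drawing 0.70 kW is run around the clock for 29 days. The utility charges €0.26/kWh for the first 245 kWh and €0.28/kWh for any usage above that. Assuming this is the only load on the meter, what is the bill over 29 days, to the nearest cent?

Runtime = 24 h × 29 = 696 h
Energy = 0.7 kW × 696 h = 487.2 kWh
Tier 1 (0–245 kWh): 245 × €0.26 = €63.7
Above 245 kWh: 242.2 × €0.28 = €67.816
Bill = €131.52

€131.52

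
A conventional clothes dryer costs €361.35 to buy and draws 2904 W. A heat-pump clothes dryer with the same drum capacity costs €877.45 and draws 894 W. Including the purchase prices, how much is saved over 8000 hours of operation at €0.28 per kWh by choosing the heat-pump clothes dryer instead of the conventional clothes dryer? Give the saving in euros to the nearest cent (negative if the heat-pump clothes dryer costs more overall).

conventional clothes dryer: €361.35 + (2904/1000) kW × 8000 h × €0.28 = €361.35 + €6504.96 = €6866.31
heat-pump clothes dryer: €877.45 + (894/1000) kW × 8000 h × €0.28 = €877.45 + €2002.56 = €2880.01
Saving = €6866.31 − €2880.01 = €3986.3

€3986.30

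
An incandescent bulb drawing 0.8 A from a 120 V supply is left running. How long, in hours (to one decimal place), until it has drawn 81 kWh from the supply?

Power = 0.8 A × 120 V = 96 W = 0.096 kW
Hours = 81 kWh ÷ 0.096 kW = 843.8 h

843.8 h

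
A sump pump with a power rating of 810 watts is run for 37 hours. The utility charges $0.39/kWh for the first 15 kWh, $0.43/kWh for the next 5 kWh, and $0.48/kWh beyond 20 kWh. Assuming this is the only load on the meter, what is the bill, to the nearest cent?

Energy = 0.81 kW × 37 h = 29.97 kWh
Tier 1 (0–15 kWh): 15 × $0.39 = $5.85
Tier 2 (15–20 kWh): 5 × $0.43 = $2.15
Above 20 kWh: 9.97 × $0.48 = $4.7856
Bill = $12.79

$12.79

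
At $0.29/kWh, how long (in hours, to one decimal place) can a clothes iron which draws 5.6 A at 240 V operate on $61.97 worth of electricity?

159.0 h

Power = 5.6 A × 240 V = 1344 W = 1.344 kW
Energy available = $61.97 ÷ $0.29/kWh = 213.6897 kWh
Hours = 213.6897 kWh ÷ 1.344 kW = 159.0 h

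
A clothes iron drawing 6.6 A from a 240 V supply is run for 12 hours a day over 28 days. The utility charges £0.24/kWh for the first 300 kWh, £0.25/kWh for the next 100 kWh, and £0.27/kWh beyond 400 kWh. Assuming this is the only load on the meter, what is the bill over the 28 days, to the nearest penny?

Power = 6.6 A × 240 V = 1584 W = 1.584 kW
Runtime = 12 h/day × 28 days = 336 h
Energy = 1.584 kW × 336 h = 532.224 kWh
Tier 1 (0–300 kWh): 300 × £0.24 = £72
Tier 2 (300–400 kWh): 100 × £0.25 = £25
Above 400 kWh: 132.224 × £0.27 = £35.70048
Bill = £132.70

£132.70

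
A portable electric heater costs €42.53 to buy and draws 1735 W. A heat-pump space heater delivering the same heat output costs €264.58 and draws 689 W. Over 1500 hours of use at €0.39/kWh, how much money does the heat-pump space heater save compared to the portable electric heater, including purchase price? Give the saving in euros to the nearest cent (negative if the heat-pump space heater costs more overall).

€389.86

portable electric heater: €42.53 + (1735/1000) kW × 1500 h × €0.39 = €42.53 + €1014.975 = €1057.505
heat-pump space heater: €264.58 + (689/1000) kW × 1500 h × €0.39 = €264.58 + €403.065 = €667.645
Saving = €1057.505 − €667.645 = €389.86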